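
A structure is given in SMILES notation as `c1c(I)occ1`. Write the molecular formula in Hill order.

C4H3IO

Atom tally by fragment:
  furan ring core → C:4 H:4 O:1
  (− 1 ring H displaced by substituents)
  + I → I:1
Element totals:
  C: 4
  H: 3
  I: 1
  O: 1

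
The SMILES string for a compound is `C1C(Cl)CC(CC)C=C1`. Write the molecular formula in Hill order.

C8H13Cl

Atom tally by fragment:
  cyclohexene ring core → C:6 H:10
  (− 2 ring H displaced by substituents)
  + Cl → Cl:1
  + C2H5 → C:2 H:5
Element totals:
  C: 8
  H: 13
  Cl: 1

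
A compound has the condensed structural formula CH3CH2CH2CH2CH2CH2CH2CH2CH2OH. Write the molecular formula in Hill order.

C9H20O

Atom tally by fragment:
  CH3 → C:1 H:3
  CH2 → C:1 H:2
  CH2 → C:1 H:2
  CH2 → C:1 H:2
  CH2 → C:1 H:2
  CH2 → C:1 H:2
  CH2 → C:1 H:2
  CH2CH2OH → C:2 H:5 O:1
Element totals:
  C: 9
  H: 20
  O: 1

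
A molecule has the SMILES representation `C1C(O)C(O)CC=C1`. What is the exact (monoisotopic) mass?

114.0681

Atom tally by fragment:
  cyclohexene ring core → C:6 H:10
  (− 2 ring H displaced by substituents)
  + OH → O:1 H:1
  + OH → O:1 H:1
Element totals:
  C: 6
  H: 10
  O: 2
Molecular formula: C6H10O2.
  M = 6(12.0) + 10(1.007825) + 2(15.994915)
    = 72.000000 + 10.078250 + 31.989830 = 114.068080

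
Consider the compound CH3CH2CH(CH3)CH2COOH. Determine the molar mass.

Atom tally by fragment:
  CH3 → C:1 H:3
  CH2 → C:1 H:2
  CH(CH3) → C:2 H:4
  CH2COOH → C:2 H:3 O:2
Element totals:
  C: 6
  H: 12
  O: 2
Molecular formula: C6H12O2.
  M = 6(12.011) + 12(1.008) + 2(15.999)
    = 72.066 + 12.096 + 31.998 = 116.160

116.16 g/mol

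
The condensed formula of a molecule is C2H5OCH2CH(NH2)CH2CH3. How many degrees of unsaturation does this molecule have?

0

Atom tally by fragment:
  C2H5OCH2 → C:3 H:7 O:1
  CH(NH2) → C:1 H:3 N:1
  CH2 → C:1 H:2
  CH3 → C:1 H:3
Element totals:
  C: 6
  H: 15
  N: 1
  O: 1
Molecular formula: C6H15NO.
DoU = (2C + 2 + N − H − X) / 2 = (2·6 + 2 + 1 − 15 − 0) / 2 = 0.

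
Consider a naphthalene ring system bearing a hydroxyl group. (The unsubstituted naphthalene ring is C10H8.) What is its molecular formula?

Atom tally by fragment:
  naphthalene ring system core → C:10 H:8
  (− 1 ring H displaced by substituents)
  + OH → O:1 H:1
Element totals:
  C: 10
  H: 8
  O: 1

C10H8O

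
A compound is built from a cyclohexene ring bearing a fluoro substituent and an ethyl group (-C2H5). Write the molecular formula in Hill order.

Atom tally by fragment:
  cyclohexene ring core → C:6 H:10
  (− 2 ring H displaced by substituents)
  + F → F:1
  + C2H5 → C:2 H:5
Element totals:
  C: 8
  H: 13
  F: 1

C8H13F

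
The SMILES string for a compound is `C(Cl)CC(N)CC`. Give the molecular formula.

C5H12ClN

Atom tally by fragment:
  ClCH2 → C:1 H:2 Cl:1
  CH2 → C:1 H:2
  CH(NH2) → C:1 H:3 N:1
  CH2 → C:1 H:2
  CH3 → C:1 H:3
Element totals:
  C: 5
  H: 12
  Cl: 1
  N: 1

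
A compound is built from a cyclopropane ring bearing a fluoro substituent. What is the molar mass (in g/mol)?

Atom tally by fragment:
  cyclopropane ring core → C:3 H:6
  (− 1 ring H displaced by substituents)
  + F → F:1
Element totals:
  C: 3
  H: 5
  F: 1
Molecular formula: C3H5F.
  M = 3(12.011) + 5(1.008) + 18.998
    = 36.033 + 5.040 + 18.998 = 60.071

60.07 g/mol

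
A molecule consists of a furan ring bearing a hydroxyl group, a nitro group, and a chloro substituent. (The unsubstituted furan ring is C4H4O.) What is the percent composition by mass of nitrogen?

Atom tally by fragment:
  furan ring core → C:4 H:4 O:1
  (− 3 ring H displaced by substituents)
  + OH → O:1 H:1
  + NO2 → N:1 O:2
  + Cl → Cl:1
Element totals:
  C: 4
  H: 2
  Cl: 1
  N: 1
  O: 4
Molecular formula: C4H2ClNO4.
Molar mass = 163.513 g/mol.
Mass from N: 1 × 14.007 = 14.007 g/mol.
%N = 14.007 / 163.513 × 100 = 8.57%.

8.57%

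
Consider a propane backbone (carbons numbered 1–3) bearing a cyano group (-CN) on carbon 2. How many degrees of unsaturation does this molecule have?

Atom tally by fragment:
  CH3 → C:1 H:3
  CH(CN) → C:2 H:1 N:1
  CH3 → C:1 H:3
Element totals:
  C: 4
  H: 7
  N: 1
Molecular formula: C4H7N.
DoU = (2C + 2 + N − H − X) / 2 = (2·4 + 2 + 1 − 7 − 0) / 2 = 2.

2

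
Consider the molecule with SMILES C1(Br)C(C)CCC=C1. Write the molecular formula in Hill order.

Atom tally by fragment:
  cyclohexene ring core → C:6 H:10
  (− 2 ring H displaced by substituents)
  + Br → Br:1
  + CH3 → C:1 H:3
Element totals:
  C: 7
  H: 11
  Br: 1

C7H11Br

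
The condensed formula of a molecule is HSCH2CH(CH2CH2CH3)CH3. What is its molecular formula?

Element totals:
  C: 6
  H: 14
  S: 1

C6H14S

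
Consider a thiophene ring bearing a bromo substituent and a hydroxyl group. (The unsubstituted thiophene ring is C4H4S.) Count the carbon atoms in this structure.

Atom tally by fragment:
  thiophene ring core → C:4 H:4 S:1
  (− 2 ring H displaced by substituents)
  + Br → Br:1
  + OH → O:1 H:1
Element totals:
  C: 4
  H: 3
  Br: 1
  O: 1
  S: 1

4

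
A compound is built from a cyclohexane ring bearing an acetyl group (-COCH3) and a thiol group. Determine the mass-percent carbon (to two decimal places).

60.72%

Atom tally by fragment:
  cyclohexane ring core → C:6 H:12
  (− 2 ring H displaced by substituents)
  + COCH3 → C:2 H:3 O:1
  + SH → S:1 H:1
Element totals:
  C: 8
  H: 14
  O: 1
  S: 1
Molecular formula: C8H14OS.
Molar mass = 158.259 g/mol.
Mass from C: 8 × 12.011 = 96.088 g/mol.
%C = 96.088 / 158.259 × 100 = 60.72%.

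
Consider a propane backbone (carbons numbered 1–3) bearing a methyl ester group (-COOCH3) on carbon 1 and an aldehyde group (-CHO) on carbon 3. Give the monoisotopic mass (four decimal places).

Atom tally by fragment:
  CH3OOCCH2 → C:3 H:5 O:2
  CH2 → C:1 H:2
  CH2CHO → C:2 H:3 O:1
Element totals:
  C: 6
  H: 10
  O: 3
Molecular formula: C6H10O3.
  M = 6(12.0) + 10(1.007825) + 3(15.994915)
    = 72.000000 + 10.078250 + 47.984745 = 130.062995

130.0630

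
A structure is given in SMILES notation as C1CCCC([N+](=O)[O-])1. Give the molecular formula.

C5H9NO2

Atom tally by fragment:
  cyclopentane ring core → C:5 H:10
  (− 1 ring H displaced by substituents)
  + NO2 → N:1 O:2
Element totals:
  C: 5
  H: 9
  N: 1
  O: 2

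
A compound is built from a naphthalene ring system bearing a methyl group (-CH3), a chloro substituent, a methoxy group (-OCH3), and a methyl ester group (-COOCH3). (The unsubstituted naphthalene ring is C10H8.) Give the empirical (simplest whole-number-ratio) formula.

C14H13ClO3

Atom tally by fragment:
  naphthalene ring system core → C:10 H:8
  (− 4 ring H displaced by substituents)
  + CH3 → C:1 H:3
  + Cl → Cl:1
  + OCH3 → C:1 H:3 O:1
  + COOCH3 → C:2 H:3 O:2
Element totals:
  C: 14
  H: 13
  Cl: 1
  O: 3
Molecular formula: C14H13ClO3.
gcd of subscripts (14, 1, 13, 3) = 1, so the empirical formula equals the molecular formula.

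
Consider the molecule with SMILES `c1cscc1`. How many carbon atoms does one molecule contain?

Atom tally by fragment:
  thiophene ring core → C:4 H:4 S:1
Element totals:
  C: 4
  H: 4
  S: 1

4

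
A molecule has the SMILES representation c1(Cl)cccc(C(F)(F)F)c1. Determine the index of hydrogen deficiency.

4

Atom tally by fragment:
  benzene ring core → C:6 H:6
  (− 2 ring H displaced by substituents)
  + Cl → Cl:1
  + CF3 → C:1 F:3
Element totals:
  C: 7
  H: 4
  Cl: 1
  F: 3
Molecular formula: C7H4ClF3.
DoU = (2C + 2 + N − H − X) / 2 = (2·7 + 2 + 0 − 4 − 4) / 2 = 4.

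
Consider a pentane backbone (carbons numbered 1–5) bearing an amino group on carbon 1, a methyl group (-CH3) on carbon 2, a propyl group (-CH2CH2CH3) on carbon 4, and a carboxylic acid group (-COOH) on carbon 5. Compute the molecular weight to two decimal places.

187.28 g/mol

Atom tally by fragment:
  H2NCH2 → C:1 H:4 N:1
  CH(CH3) → C:2 H:4
  CH2 → C:1 H:2
  CH(CH2CH2CH3) → C:4 H:8
  CH2COOH → C:2 H:3 O:2
Element totals:
  C: 10
  H: 21
  N: 1
  O: 2
Molecular formula: C10H21NO2.
  M = 10(12.011) + 21(1.008) + 14.007 + 2(15.999)
    = 120.110 + 21.168 + 14.007 + 31.998 = 187.283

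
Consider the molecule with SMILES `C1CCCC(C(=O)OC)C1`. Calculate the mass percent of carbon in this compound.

Atom tally by fragment:
  cyclohexane ring core → C:6 H:12
  (− 1 ring H displaced by substituents)
  + COOCH3 → C:2 H:3 O:2
Element totals:
  C: 8
  H: 14
  O: 2
Molecular formula: C8H14O2.
Molar mass = 142.198 g/mol.
Mass from C: 8 × 12.011 = 96.088 g/mol.
%C = 96.088 / 142.198 × 100 = 67.57%.

67.57%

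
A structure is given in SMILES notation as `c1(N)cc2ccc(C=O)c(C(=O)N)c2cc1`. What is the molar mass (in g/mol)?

Atom tally by fragment:
  naphthalene ring system core → C:10 H:8
  (− 3 ring H displaced by substituents)
  + NH2 → N:1 H:2
  + CHO → C:1 H:1 O:1
  + CONH2 → C:1 H:2 O:1 N:1
Element totals:
  C: 12
  H: 10
  N: 2
  O: 2
Molecular formula: C12H10N2O2.
  M = 12(12.011) + 10(1.008) + 2(14.007) + 2(15.999)
    = 144.132 + 10.080 + 28.014 + 31.998 = 214.224

214.22 g/mol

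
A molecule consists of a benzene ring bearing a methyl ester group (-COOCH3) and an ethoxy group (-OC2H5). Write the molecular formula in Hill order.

Atom tally by fragment:
  benzene ring core → C:6 H:6
  (− 2 ring H displaced by substituents)
  + COOCH3 → C:2 H:3 O:2
  + OC2H5 → C:2 H:5 O:1
Element totals:
  C: 10
  H: 12
  O: 3

C10H12O3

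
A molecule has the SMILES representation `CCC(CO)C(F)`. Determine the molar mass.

Atom tally by fragment:
  CH3 → C:1 H:3
  CH2 → C:1 H:2
  CH(CH2OH) → C:2 H:4 O:1
  CH2F → C:1 H:2 F:1
Element totals:
  C: 5
  H: 11
  F: 1
  O: 1
Molecular formula: C5H11FO.
  M = 5(12.011) + 11(1.008) + 18.998 + 15.999
    = 60.055 + 11.088 + 18.998 + 15.999 = 106.140

106.14 g/mol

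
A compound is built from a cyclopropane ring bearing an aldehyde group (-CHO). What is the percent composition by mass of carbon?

68.55%

Atom tally by fragment:
  cyclopropane ring core → C:3 H:6
  (− 1 ring H displaced by substituents)
  + CHO → C:1 H:1 O:1
Element totals:
  C: 4
  H: 6
  O: 1
Molecular formula: C4H6O.
Molar mass = 70.091 g/mol.
Mass from C: 4 × 12.011 = 48.044 g/mol.
%C = 48.044 / 70.091 × 100 = 68.55%.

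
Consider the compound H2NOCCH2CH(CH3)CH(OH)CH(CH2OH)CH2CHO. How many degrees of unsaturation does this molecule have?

2

Atom tally by fragment:
  H2NOCCH2 → C:2 H:4 O:1 N:1
  CH(CH3) → C:2 H:4
  CH(OH) → C:1 H:2 O:1
  CH(CH2OH) → C:2 H:4 O:1
  CH2CHO → C:2 H:3 O:1
Element totals:
  C: 9
  H: 17
  N: 1
  O: 4
Molecular formula: C9H17NO4.
DoU = (2C + 2 + N − H − X) / 2 = (2·9 + 2 + 1 − 17 − 0) / 2 = 2.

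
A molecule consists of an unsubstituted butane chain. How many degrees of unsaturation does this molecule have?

Atom tally by fragment:
  CH3 → C:1 H:3
  CH2 → C:1 H:2
  CH2 → C:1 H:2
  CH3 → C:1 H:3
Element totals:
  C: 4
  H: 10
Molecular formula: C4H10.
DoU = (2C + 2 + N − H − X) / 2 = (2·4 + 2 + 0 − 10 − 0) / 2 = 0.

0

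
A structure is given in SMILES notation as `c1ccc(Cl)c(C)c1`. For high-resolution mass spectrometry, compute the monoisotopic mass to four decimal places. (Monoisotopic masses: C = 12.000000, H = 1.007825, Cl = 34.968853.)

126.0236

Atom tally by fragment:
  benzene ring core → C:6 H:6
  (− 2 ring H displaced by substituents)
  + Cl → Cl:1
  + CH3 → C:1 H:3
Element totals:
  C: 7
  H: 7
  Cl: 1
Molecular formula: C7H7Cl.
  M = 7(12.0) + 7(1.007825) + 34.968853
    = 84.000000 + 7.054775 + 34.968853 = 126.023628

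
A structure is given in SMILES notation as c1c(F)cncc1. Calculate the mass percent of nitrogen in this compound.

Atom tally by fragment:
  pyridine ring core → C:5 H:5 N:1
  (− 1 ring H displaced by substituents)
  + F → F:1
Element totals:
  C: 5
  H: 4
  F: 1
  N: 1
Molecular formula: C5H4FN.
Molar mass = 97.092 g/mol.
Mass from N: 1 × 14.007 = 14.007 g/mol.
%N = 14.007 / 97.092 × 100 = 14.43%.

14.43%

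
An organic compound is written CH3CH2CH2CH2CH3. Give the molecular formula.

C5H12

Element totals:
  C: 5
  H: 12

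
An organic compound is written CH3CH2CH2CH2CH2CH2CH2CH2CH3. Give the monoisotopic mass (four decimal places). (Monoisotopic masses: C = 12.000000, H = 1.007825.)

128.1565

Atom tally by fragment:
  CH3 → C:1 H:3
  CH2 → C:1 H:2
  CH2 → C:1 H:2
  CH2 → C:1 H:2
  CH2 → C:1 H:2
  CH2 → C:1 H:2
  CH2 → C:1 H:2
  CH2 → C:1 H:2
  CH3 → C:1 H:3
Element totals:
  C: 9
  H: 20
Molecular formula: C9H20.
  M = 9(12.0) + 20(1.007825)
    = 108.000000 + 20.156500 = 128.156500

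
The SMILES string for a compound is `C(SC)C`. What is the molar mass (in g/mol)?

76.16 g/mol

Atom tally by fragment:
  CH3SCH2 → C:2 H:5 S:1
  CH3 → C:1 H:3
Element totals:
  C: 3
  H: 8
  S: 1
Molecular formula: C3H8S.
  M = 3(12.011) + 8(1.008) + 32.06
    = 36.033 + 8.064 + 32.060 = 76.157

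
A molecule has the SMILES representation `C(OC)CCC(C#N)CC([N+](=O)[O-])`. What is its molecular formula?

Atom tally by fragment:
  CH3OCH2 → C:2 H:5 O:1
  CH2 → C:1 H:2
  CH2 → C:1 H:2
  CH(CN) → C:2 H:1 N:1
  CH2 → C:1 H:2
  CH2NO2 → C:1 H:2 N:1 O:2
Element totals:
  C: 8
  H: 14
  N: 2
  O: 3

C8H14N2O3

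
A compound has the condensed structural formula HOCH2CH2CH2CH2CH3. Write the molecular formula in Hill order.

C5H12O

Element totals:
  C: 5
  H: 12
  O: 1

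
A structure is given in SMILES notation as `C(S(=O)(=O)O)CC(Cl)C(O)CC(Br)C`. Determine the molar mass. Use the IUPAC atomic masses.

309.60 g/mol

Atom tally by fragment:
  HO3SCH2 → C:1 H:3 S:1 O:3
  CH2 → C:1 H:2
  CH(Cl) → C:1 H:1 Cl:1
  CH(OH) → C:1 H:2 O:1
  CH2 → C:1 H:2
  CH(Br) → C:1 H:1 Br:1
  CH3 → C:1 H:3
Element totals:
  C: 7
  H: 14
  Br: 1
  Cl: 1
  O: 4
  S: 1
Molecular formula: C7H14BrClO4S.
  M = 7(12.011) + 14(1.008) + 79.904 + 35.45 + 4(15.999) + 32.06
    = 84.077 + 14.112 + 79.904 + 35.450 + 63.996 + 32.060 = 309.599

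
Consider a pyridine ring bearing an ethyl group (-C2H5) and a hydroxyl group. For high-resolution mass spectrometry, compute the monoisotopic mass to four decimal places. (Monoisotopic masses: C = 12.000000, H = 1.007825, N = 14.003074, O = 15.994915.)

123.0684

Atom tally by fragment:
  pyridine ring core → C:5 H:5 N:1
  (− 2 ring H displaced by substituents)
  + C2H5 → C:2 H:5
  + OH → O:1 H:1
Element totals:
  C: 7
  H: 9
  N: 1
  O: 1
Molecular formula: C7H9NO.
  M = 7(12.0) + 9(1.007825) + 14.003074 + 15.994915
    = 84.000000 + 9.070425 + 14.003074 + 15.994915 = 123.068414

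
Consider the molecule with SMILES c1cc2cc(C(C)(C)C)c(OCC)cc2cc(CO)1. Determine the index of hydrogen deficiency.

Atom tally by fragment:
  naphthalene ring system core → C:10 H:8
  (− 3 ring H displaced by substituents)
  + C(CH3)3 → C:4 H:9
  + OC2H5 → C:2 H:5 O:1
  + CH2OH → C:1 H:3 O:1
Element totals:
  C: 17
  H: 22
  O: 2
Molecular formula: C17H22O2.
DoU = (2C + 2 + N − H − X) / 2 = (2·17 + 2 + 0 − 22 − 0) / 2 = 7.

7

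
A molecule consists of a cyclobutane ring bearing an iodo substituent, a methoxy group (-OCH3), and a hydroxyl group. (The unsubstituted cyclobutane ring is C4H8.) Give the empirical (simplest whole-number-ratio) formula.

Atom tally by fragment:
  cyclobutane ring core → C:4 H:8
  (− 3 ring H displaced by substituents)
  + I → I:1
  + OCH3 → C:1 H:3 O:1
  + OH → O:1 H:1
Element totals:
  C: 5
  H: 9
  I: 1
  O: 2
Molecular formula: C5H9IO2.
gcd of subscripts (5, 9, 1, 2) = 1, so the empirical formula equals the molecular formula.

C5H9IO2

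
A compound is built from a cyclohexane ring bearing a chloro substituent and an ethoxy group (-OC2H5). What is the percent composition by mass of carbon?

Atom tally by fragment:
  cyclohexane ring core → C:6 H:12
  (− 2 ring H displaced by substituents)
  + Cl → Cl:1
  + OC2H5 → C:2 H:5 O:1
Element totals:
  C: 8
  H: 15
  Cl: 1
  O: 1
Molecular formula: C8H15ClO.
Molar mass = 162.657 g/mol.
Mass from C: 8 × 12.011 = 96.088 g/mol.
%C = 96.088 / 162.657 × 100 = 59.07%.

59.07%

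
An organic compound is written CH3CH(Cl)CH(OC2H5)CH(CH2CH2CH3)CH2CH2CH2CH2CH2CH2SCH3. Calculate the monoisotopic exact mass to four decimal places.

Atom tally by fragment:
  CH3 → C:1 H:3
  CH(Cl) → C:1 H:1 Cl:1
  CH(OC2H5) → C:3 H:6 O:1
  CH(CH2CH2CH3) → C:4 H:8
  CH2 → C:1 H:2
  CH2 → C:1 H:2
  CH2 → C:1 H:2
  CH2 → C:1 H:2
  CH2 → C:1 H:2
  CH2SCH3 → C:2 H:5 S:1
Element totals:
  C: 16
  H: 33
  Cl: 1
  O: 1
  S: 1
Molecular formula: C16H33ClOS.
  M = 16(12.0) + 33(1.007825) + 34.968853 + 15.994915 + 31.972071
    = 192.000000 + 33.258225 + 34.968853 + 15.994915 + 31.972071 = 308.194064

308.1941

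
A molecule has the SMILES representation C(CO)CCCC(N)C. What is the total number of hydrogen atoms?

17

Atom tally by fragment:
  HOCH2CH2 → C:2 H:5 O:1
  CH2 → C:1 H:2
  CH2 → C:1 H:2
  CH2 → C:1 H:2
  CH(NH2) → C:1 H:3 N:1
  CH3 → C:1 H:3
Element totals:
  C: 7
  H: 17
  N: 1
  O: 1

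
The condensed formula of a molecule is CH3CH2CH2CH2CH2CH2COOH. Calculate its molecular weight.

Atom tally by fragment:
  CH3 → C:1 H:3
  CH2 → C:1 H:2
  CH2 → C:1 H:2
  CH2 → C:1 H:2
  CH2 → C:1 H:2
  CH2COOH → C:2 H:3 O:2
Element totals:
  C: 7
  H: 14
  O: 2
Molecular formula: C7H14O2.
  M = 7(12.011) + 14(1.008) + 2(15.999)
    = 84.077 + 14.112 + 31.998 = 130.187

130.19 g/mol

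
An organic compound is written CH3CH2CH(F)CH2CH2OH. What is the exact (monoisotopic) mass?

Atom tally by fragment:
  CH3 → C:1 H:3
  CH2 → C:1 H:2
  CH(F) → C:1 H:1 F:1
  CH2CH2OH → C:2 H:5 O:1
Element totals:
  C: 5
  H: 11
  F: 1
  O: 1
Molecular formula: C5H11FO.
  M = 5(12.0) + 11(1.007825) + 18.998403 + 15.994915
    = 60.000000 + 11.086075 + 18.998403 + 15.994915 = 106.079393

106.0794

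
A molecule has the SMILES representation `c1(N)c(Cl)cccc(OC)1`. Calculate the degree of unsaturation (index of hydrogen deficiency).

4

Atom tally by fragment:
  benzene ring core → C:6 H:6
  (− 3 ring H displaced by substituents)
  + NH2 → N:1 H:2
  + Cl → Cl:1
  + OCH3 → C:1 H:3 O:1
Element totals:
  C: 7
  H: 8
  Cl: 1
  N: 1
  O: 1
Molecular formula: C7H8ClNO.
DoU = (2C + 2 + N − H − X) / 2 = (2·7 + 2 + 1 − 8 − 1) / 2 = 4.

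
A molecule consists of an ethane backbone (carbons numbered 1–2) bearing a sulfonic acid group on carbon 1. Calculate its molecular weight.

Atom tally by fragment:
  HO3SCH2 → C:1 H:3 S:1 O:3
  CH3 → C:1 H:3
Element totals:
  C: 2
  H: 6
  O: 3
  S: 1
Molecular formula: C2H6O3S.
  M = 2(12.011) + 6(1.008) + 3(15.999) + 32.06
    = 24.022 + 6.048 + 47.997 + 32.060 = 110.127

110.13 g/mol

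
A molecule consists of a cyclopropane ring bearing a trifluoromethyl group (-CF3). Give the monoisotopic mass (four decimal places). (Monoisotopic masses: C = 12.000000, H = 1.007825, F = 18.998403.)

110.0343

Atom tally by fragment:
  cyclopropane ring core → C:3 H:6
  (− 1 ring H displaced by substituents)
  + CF3 → C:1 F:3
Element totals:
  C: 4
  H: 5
  F: 3
Molecular formula: C4H5F3.
  M = 4(12.0) + 5(1.007825) + 3(18.998403)
    = 48.000000 + 5.039125 + 56.995209 = 110.034334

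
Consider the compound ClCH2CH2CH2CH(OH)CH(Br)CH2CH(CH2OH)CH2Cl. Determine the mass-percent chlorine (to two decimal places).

23.02%

Element totals:
  C: 9
  H: 17
  Br: 1
  Cl: 2
  O: 2
Molecular formula: C9H17BrCl2O2.
Molar mass = 308.037 g/mol.
Mass from Cl: 2 × 35.45 = 70.900 g/mol.
%Cl = 70.900 / 308.037 × 100 = 23.02%.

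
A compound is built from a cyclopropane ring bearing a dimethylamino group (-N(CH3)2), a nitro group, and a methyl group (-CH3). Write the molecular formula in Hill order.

Atom tally by fragment:
  cyclopropane ring core → C:3 H:6
  (− 3 ring H displaced by substituents)
  + N(CH3)2 → N:1 C:2 H:6
  + NO2 → N:1 O:2
  + CH3 → C:1 H:3
Element totals:
  C: 6
  H: 12
  N: 2
  O: 2

C6H12N2O2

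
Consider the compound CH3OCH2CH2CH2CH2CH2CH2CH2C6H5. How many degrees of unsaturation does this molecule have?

Atom tally by fragment:
  CH3OCH2 → C:2 H:5 O:1
  CH2 → C:1 H:2
  CH2 → C:1 H:2
  CH2 → C:1 H:2
  CH2 → C:1 H:2
  CH2 → C:1 H:2
  CH2C6H5 → C:7 H:7
Element totals:
  C: 14
  H: 22
  O: 1
Molecular formula: C14H22O.
DoU = (2C + 2 + N − H − X) / 2 = (2·14 + 2 + 0 − 22 − 0) / 2 = 4.

4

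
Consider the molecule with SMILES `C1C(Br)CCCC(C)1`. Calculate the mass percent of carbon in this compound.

Atom tally by fragment:
  cyclohexane ring core → C:6 H:12
  (− 2 ring H displaced by substituents)
  + Br → Br:1
  + CH3 → C:1 H:3
Element totals:
  C: 7
  H: 13
  Br: 1
Molecular formula: C7H13Br.
Molar mass = 177.085 g/mol.
Mass from C: 7 × 12.011 = 84.077 g/mol.
%C = 84.077 / 177.085 × 100 = 47.48%.

47.48%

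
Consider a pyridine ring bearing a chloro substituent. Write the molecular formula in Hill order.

C5H4ClN

Atom tally by fragment:
  pyridine ring core → C:5 H:5 N:1
  (− 1 ring H displaced by substituents)
  + Cl → Cl:1
Element totals:
  C: 5
  H: 4
  Cl: 1
  N: 1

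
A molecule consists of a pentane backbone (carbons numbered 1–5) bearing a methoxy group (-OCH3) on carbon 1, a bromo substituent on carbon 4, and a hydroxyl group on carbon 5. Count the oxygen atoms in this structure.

Atom tally by fragment:
  CH3OCH2 → C:2 H:5 O:1
  CH2 → C:1 H:2
  CH2 → C:1 H:2
  CH(Br) → C:1 H:1 Br:1
  CH2OH → C:1 H:3 O:1
Element totals:
  C: 6
  H: 13
  Br: 1
  O: 2

2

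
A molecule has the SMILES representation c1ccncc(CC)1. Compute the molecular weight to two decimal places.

Atom tally by fragment:
  pyridine ring core → C:5 H:5 N:1
  (− 1 ring H displaced by substituents)
  + C2H5 → C:2 H:5
Element totals:
  C: 7
  H: 9
  N: 1
Molecular formula: C7H9N.
  M = 7(12.011) + 9(1.008) + 14.007
    = 84.077 + 9.072 + 14.007 = 107.156

107.16 g/mol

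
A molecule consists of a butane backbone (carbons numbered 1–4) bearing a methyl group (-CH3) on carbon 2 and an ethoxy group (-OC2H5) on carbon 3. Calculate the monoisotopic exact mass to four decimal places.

Atom tally by fragment:
  CH3 → C:1 H:3
  CH(CH3) → C:2 H:4
  CH(OC2H5) → C:3 H:6 O:1
  CH3 → C:1 H:3
Element totals:
  C: 7
  H: 16
  O: 1
Molecular formula: C7H16O.
  M = 7(12.0) + 16(1.007825) + 15.994915
    = 84.000000 + 16.125200 + 15.994915 = 116.120115

116.1201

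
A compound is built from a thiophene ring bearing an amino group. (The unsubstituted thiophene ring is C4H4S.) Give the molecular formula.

Atom tally by fragment:
  thiophene ring core → C:4 H:4 S:1
  (− 1 ring H displaced by substituents)
  + NH2 → N:1 H:2
Element totals:
  C: 4
  H: 5
  N: 1
  S: 1

C4H5NS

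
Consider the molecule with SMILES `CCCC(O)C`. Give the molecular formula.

C5H12O

Atom tally by fragment:
  CH3 → C:1 H:3
  CH2 → C:1 H:2
  CH2 → C:1 H:2
  CH(OH) → C:1 H:2 O:1
  CH3 → C:1 H:3
Element totals:
  C: 5
  H: 12
  O: 1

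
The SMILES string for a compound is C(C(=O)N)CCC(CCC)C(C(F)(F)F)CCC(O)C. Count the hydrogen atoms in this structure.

26

Atom tally by fragment:
  H2NOCCH2 → C:2 H:4 O:1 N:1
  CH2 → C:1 H:2
  CH2 → C:1 H:2
  CH(CH2CH2CH3) → C:4 H:8
  CH(CF3) → C:2 H:1 F:3
  CH2 → C:1 H:2
  CH2 → C:1 H:2
  CH(OH) → C:1 H:2 O:1
  CH3 → C:1 H:3
Element totals:
  C: 14
  H: 26
  F: 3
  N: 1
  O: 2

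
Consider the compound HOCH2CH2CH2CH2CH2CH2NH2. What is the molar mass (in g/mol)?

117.19 g/mol

Atom tally by fragment:
  HOCH2 → C:1 H:3 O:1
  CH2 → C:1 H:2
  CH2 → C:1 H:2
  CH2 → C:1 H:2
  CH2 → C:1 H:2
  CH2NH2 → C:1 H:4 N:1
Element totals:
  C: 6
  H: 15
  N: 1
  O: 1
Molecular formula: C6H15NO.
  M = 6(12.011) + 15(1.008) + 14.007 + 15.999
    = 72.066 + 15.120 + 14.007 + 15.999 = 117.192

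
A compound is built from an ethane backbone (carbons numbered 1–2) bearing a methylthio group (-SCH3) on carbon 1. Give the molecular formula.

C3H8S

Atom tally by fragment:
  CH3SCH2 → C:2 H:5 S:1
  CH3 → C:1 H:3
Element totals:
  C: 3
  H: 8
  S: 1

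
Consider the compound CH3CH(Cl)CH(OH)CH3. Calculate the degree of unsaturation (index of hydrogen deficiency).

0

Element totals:
  C: 4
  H: 9
  Cl: 1
  O: 1
Molecular formula: C4H9ClO.
DoU = (2C + 2 + N − H − X) / 2 = (2·4 + 2 + 0 − 9 − 1) / 2 = 0.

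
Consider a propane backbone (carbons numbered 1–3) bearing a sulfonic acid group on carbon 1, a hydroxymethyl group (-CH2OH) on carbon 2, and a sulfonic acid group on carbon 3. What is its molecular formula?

Atom tally by fragment:
  HO3SCH2 → C:1 H:3 S:1 O:3
  CH(CH2OH) → C:2 H:4 O:1
  CH2SO3H → C:1 H:3 S:1 O:3
Element totals:
  C: 4
  H: 10
  O: 7
  S: 2

C4H10O7S2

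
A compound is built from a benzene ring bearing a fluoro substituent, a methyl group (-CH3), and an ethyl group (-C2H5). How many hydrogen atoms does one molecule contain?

11

Atom tally by fragment:
  benzene ring core → C:6 H:6
  (− 3 ring H displaced by substituents)
  + F → F:1
  + CH3 → C:1 H:3
  + C2H5 → C:2 H:5
Element totals:
  C: 9
  H: 11
  F: 1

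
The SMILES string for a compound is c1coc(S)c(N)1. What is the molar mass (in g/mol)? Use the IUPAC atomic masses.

115.15 g/mol

Atom tally by fragment:
  furan ring core → C:4 H:4 O:1
  (− 2 ring H displaced by substituents)
  + SH → S:1 H:1
  + NH2 → N:1 H:2
Element totals:
  C: 4
  H: 5
  N: 1
  O: 1
  S: 1
Molecular formula: C4H5NOS.
  M = 4(12.011) + 5(1.008) + 14.007 + 15.999 + 32.06
    = 48.044 + 5.040 + 14.007 + 15.999 + 32.060 = 115.150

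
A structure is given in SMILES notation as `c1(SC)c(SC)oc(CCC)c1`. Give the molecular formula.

C9H14OS2

Atom tally by fragment:
  furan ring core → C:4 H:4 O:1
  (− 3 ring H displaced by substituents)
  + SCH3 → C:1 H:3 S:1
  + SCH3 → C:1 H:3 S:1
  + CH2CH2CH3 → C:3 H:7
Element totals:
  C: 9
  H: 14
  O: 1
  S: 2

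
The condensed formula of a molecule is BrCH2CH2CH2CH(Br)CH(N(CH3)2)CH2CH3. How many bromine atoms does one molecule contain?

Atom tally by fragment:
  BrCH2 → C:1 H:2 Br:1
  CH2 → C:1 H:2
  CH2 → C:1 H:2
  CH(Br) → C:1 H:1 Br:1
  CH(N(CH3)2) → C:3 H:7 N:1
  CH2 → C:1 H:2
  CH3 → C:1 H:3
Element totals:
  C: 9
  H: 19
  Br: 2
  N: 1

2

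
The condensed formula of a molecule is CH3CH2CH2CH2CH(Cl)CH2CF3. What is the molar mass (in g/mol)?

Atom tally by fragment:
  CH3 → C:1 H:3
  CH2 → C:1 H:2
  CH2 → C:1 H:2
  CH2 → C:1 H:2
  CH(Cl) → C:1 H:1 Cl:1
  CH2CF3 → C:2 H:2 F:3
Element totals:
  C: 7
  H: 12
  Cl: 1
  F: 3
Molecular formula: C7H12ClF3.
  M = 7(12.011) + 12(1.008) + 35.45 + 3(18.998)
    = 84.077 + 12.096 + 35.450 + 56.994 = 188.617

188.62 g/mol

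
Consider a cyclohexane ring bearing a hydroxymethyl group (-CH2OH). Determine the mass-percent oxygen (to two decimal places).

14.01%

Atom tally by fragment:
  cyclohexane ring core → C:6 H:12
  (− 1 ring H displaced by substituents)
  + CH2OH → C:1 H:3 O:1
Element totals:
  C: 7
  H: 14
  O: 1
Molecular formula: C7H14O.
Molar mass = 114.188 g/mol.
Mass from O: 1 × 15.999 = 15.999 g/mol.
%O = 15.999 / 114.188 × 100 = 14.01%.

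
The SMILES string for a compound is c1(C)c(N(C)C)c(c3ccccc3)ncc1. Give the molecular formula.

C14H16N2

Atom tally by fragment:
  pyridine ring core → C:5 H:5 N:1
  (− 3 ring H displaced by substituents)
  + CH3 → C:1 H:3
  + N(CH3)2 → N:1 C:2 H:6
  + C6H5 → C:6 H:5
Element totals:
  C: 14
  H: 16
  N: 2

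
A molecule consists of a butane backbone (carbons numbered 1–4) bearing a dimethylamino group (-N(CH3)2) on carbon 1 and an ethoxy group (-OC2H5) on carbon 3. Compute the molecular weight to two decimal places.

145.25 g/mol

Atom tally by fragment:
  (CH3)2NCH2 → C:3 H:8 N:1
  CH2 → C:1 H:2
  CH(OC2H5) → C:3 H:6 O:1
  CH3 → C:1 H:3
Element totals:
  C: 8
  H: 19
  N: 1
  O: 1
Molecular formula: C8H19NO.
  M = 8(12.011) + 19(1.008) + 14.007 + 15.999
    = 96.088 + 19.152 + 14.007 + 15.999 = 145.246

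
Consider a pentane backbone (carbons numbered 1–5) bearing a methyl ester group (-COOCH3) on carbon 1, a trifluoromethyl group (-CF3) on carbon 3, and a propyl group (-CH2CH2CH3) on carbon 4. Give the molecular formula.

Atom tally by fragment:
  CH3OOCCH2 → C:3 H:5 O:2
  CH2 → C:1 H:2
  CH(CF3) → C:2 H:1 F:3
  CH(CH2CH2CH3) → C:4 H:8
  CH3 → C:1 H:3
Element totals:
  C: 11
  H: 19
  F: 3
  O: 2

C11H19F3O2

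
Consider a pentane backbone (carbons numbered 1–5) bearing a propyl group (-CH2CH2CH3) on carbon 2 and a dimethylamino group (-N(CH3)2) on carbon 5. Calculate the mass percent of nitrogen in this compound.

8.90%

Atom tally by fragment:
  CH3 → C:1 H:3
  CH(CH2CH2CH3) → C:4 H:8
  CH2 → C:1 H:2
  CH2 → C:1 H:2
  CH2N(CH3)2 → C:3 H:8 N:1
Element totals:
  C: 10
  H: 23
  N: 1
Molecular formula: C10H23N.
Molar mass = 157.301 g/mol.
Mass from N: 1 × 14.007 = 14.007 g/mol.
%N = 14.007 / 157.301 × 100 = 8.90%.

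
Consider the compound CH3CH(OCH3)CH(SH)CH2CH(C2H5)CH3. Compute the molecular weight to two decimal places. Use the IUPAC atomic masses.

Element totals:
  C: 9
  H: 20
  O: 1
  S: 1
Molecular formula: C9H20OS.
  M = 9(12.011) + 20(1.008) + 15.999 + 32.06
    = 108.099 + 20.160 + 15.999 + 32.060 = 176.318

176.32 g/mol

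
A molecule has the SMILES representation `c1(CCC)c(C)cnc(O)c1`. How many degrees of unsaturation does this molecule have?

4

Atom tally by fragment:
  pyridine ring core → C:5 H:5 N:1
  (− 3 ring H displaced by substituents)
  + CH2CH2CH3 → C:3 H:7
  + CH3 → C:1 H:3
  + OH → O:1 H:1
Element totals:
  C: 9
  H: 13
  N: 1
  O: 1
Molecular formula: C9H13NO.
DoU = (2C + 2 + N − H − X) / 2 = (2·9 + 2 + 1 − 13 − 0) / 2 = 4.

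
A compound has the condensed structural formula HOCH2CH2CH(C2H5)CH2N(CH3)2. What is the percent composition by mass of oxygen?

11.02%

Element totals:
  C: 8
  H: 19
  N: 1
  O: 1
Molecular formula: C8H19NO.
Molar mass = 145.246 g/mol.
Mass from O: 1 × 15.999 = 15.999 g/mol.
%O = 15.999 / 145.246 × 100 = 11.02%.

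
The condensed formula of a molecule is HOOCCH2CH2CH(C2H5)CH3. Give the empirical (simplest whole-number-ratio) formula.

Atom tally by fragment:
  HOOCCH2 → C:2 H:3 O:2
  CH2 → C:1 H:2
  CH(C2H5) → C:3 H:6
  CH3 → C:1 H:3
Element totals:
  C: 7
  H: 14
  O: 2
Molecular formula: C7H14O2.
gcd of subscripts (7, 14, 2) = 1, so the empirical formula equals the molecular formula.

C7H14O2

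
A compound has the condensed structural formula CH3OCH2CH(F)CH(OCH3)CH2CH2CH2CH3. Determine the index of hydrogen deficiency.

Atom tally by fragment:
  CH3OCH2 → C:2 H:5 O:1
  CH(F) → C:1 H:1 F:1
  CH(OCH3) → C:2 H:4 O:1
  CH2 → C:1 H:2
  CH2 → C:1 H:2
  CH2 → C:1 H:2
  CH3 → C:1 H:3
Element totals:
  C: 9
  H: 19
  F: 1
  O: 2
Molecular formula: C9H19FO2.
DoU = (2C + 2 + N − H − X) / 2 = (2·9 + 2 + 0 − 19 − 1) / 2 = 0.

0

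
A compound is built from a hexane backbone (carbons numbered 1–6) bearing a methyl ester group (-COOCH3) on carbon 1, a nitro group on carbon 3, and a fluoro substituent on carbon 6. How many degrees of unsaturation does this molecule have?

2

Atom tally by fragment:
  CH3OOCCH2 → C:3 H:5 O:2
  CH2 → C:1 H:2
  CH(NO2) → C:1 H:1 N:1 O:2
  CH2 → C:1 H:2
  CH2 → C:1 H:2
  CH2F → C:1 H:2 F:1
Element totals:
  C: 8
  H: 14
  F: 1
  N: 1
  O: 4
Molecular formula: C8H14FNO4.
DoU = (2C + 2 + N − H − X) / 2 = (2·8 + 2 + 1 − 14 − 1) / 2 = 2.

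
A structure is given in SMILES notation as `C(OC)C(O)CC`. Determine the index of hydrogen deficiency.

Atom tally by fragment:
  CH3OCH2 → C:2 H:5 O:1
  CH(OH) → C:1 H:2 O:1
  CH2 → C:1 H:2
  CH3 → C:1 H:3
Element totals:
  C: 5
  H: 12
  O: 2
Molecular formula: C5H12O2.
DoU = (2C + 2 + N − H − X) / 2 = (2·5 + 2 + 0 − 12 − 0) / 2 = 0.

0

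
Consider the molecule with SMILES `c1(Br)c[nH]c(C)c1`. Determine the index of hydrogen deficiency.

3

Atom tally by fragment:
  pyrrole ring core → C:4 H:5 N:1
  (− 2 ring H displaced by substituents)
  + Br → Br:1
  + CH3 → C:1 H:3
Element totals:
  C: 5
  H: 6
  Br: 1
  N: 1
Molecular formula: C5H6BrN.
DoU = (2C + 2 + N − H − X) / 2 = (2·5 + 2 + 1 − 6 − 1) / 2 = 3.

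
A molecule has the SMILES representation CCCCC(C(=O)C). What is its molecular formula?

C7H14O

Atom tally by fragment:
  CH3 → C:1 H:3
  CH2 → C:1 H:2
  CH2 → C:1 H:2
  CH2 → C:1 H:2
  CH2COCH3 → C:3 H:5 O:1
Element totals:
  C: 7
  H: 14
  O: 1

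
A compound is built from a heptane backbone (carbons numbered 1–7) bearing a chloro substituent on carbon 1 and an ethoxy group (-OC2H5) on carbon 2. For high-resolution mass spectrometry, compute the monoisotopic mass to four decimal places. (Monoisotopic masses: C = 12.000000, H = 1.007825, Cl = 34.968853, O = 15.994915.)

178.1124

Atom tally by fragment:
  ClCH2 → C:1 H:2 Cl:1
  CH(OC2H5) → C:3 H:6 O:1
  CH2 → C:1 H:2
  CH2 → C:1 H:2
  CH2 → C:1 H:2
  CH2 → C:1 H:2
  CH3 → C:1 H:3
Element totals:
  C: 9
  H: 19
  Cl: 1
  O: 1
Molecular formula: C9H19ClO.
  M = 9(12.0) + 19(1.007825) + 34.968853 + 15.994915
    = 108.000000 + 19.148675 + 34.968853 + 15.994915 = 178.112443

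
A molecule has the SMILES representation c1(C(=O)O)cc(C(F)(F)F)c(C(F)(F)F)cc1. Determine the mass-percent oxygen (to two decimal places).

12.40%

Atom tally by fragment:
  benzene ring core → C:6 H:6
  (− 3 ring H displaced by substituents)
  + COOH → C:1 H:1 O:2
  + CF3 → C:1 F:3
  + CF3 → C:1 F:3
Element totals:
  C: 9
  H: 4
  F: 6
  O: 2
Molecular formula: C9H4F6O2.
Molar mass = 258.117 g/mol.
Mass from O: 2 × 15.999 = 31.998 g/mol.
%O = 31.998 / 258.117 × 100 = 12.40%.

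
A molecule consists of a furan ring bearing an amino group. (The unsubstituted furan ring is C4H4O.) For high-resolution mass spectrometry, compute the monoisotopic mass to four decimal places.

83.0371

Atom tally by fragment:
  furan ring core → C:4 H:4 O:1
  (− 1 ring H displaced by substituents)
  + NH2 → N:1 H:2
Element totals:
  C: 4
  H: 5
  N: 1
  O: 1
Molecular formula: C4H5NO.
  M = 4(12.0) + 5(1.007825) + 14.003074 + 15.994915
    = 48.000000 + 5.039125 + 14.003074 + 15.994915 = 83.037114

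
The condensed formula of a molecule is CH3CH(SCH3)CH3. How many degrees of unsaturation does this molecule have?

0

Element totals:
  C: 4
  H: 10
  S: 1
Molecular formula: C4H10S.
DoU = (2C + 2 + N − H − X) / 2 = (2·4 + 2 + 0 − 10 − 0) / 2 = 0.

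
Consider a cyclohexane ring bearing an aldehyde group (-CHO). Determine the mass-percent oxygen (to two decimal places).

14.26%

Atom tally by fragment:
  cyclohexane ring core → C:6 H:12
  (− 1 ring H displaced by substituents)
  + CHO → C:1 H:1 O:1
Element totals:
  C: 7
  H: 12
  O: 1
Molecular formula: C7H12O.
Molar mass = 112.172 g/mol.
Mass from O: 1 × 15.999 = 15.999 g/mol.
%O = 15.999 / 112.172 × 100 = 14.26%.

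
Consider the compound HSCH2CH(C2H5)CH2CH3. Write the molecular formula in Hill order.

Element totals:
  C: 6
  H: 14
  S: 1

C6H14S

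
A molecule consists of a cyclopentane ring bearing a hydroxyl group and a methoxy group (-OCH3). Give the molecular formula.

C6H12O2

Atom tally by fragment:
  cyclopentane ring core → C:5 H:10
  (− 2 ring H displaced by substituents)
  + OH → O:1 H:1
  + OCH3 → C:1 H:3 O:1
Element totals:
  C: 6
  H: 12
  O: 2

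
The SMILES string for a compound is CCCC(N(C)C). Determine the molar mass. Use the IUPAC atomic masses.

101.19 g/mol

Atom tally by fragment:
  CH3 → C:1 H:3
  CH2 → C:1 H:2
  CH2 → C:1 H:2
  CH2N(CH3)2 → C:3 H:8 N:1
Element totals:
  C: 6
  H: 15
  N: 1
Molecular formula: C6H15N.
  M = 6(12.011) + 15(1.008) + 14.007
    = 72.066 + 15.120 + 14.007 = 101.193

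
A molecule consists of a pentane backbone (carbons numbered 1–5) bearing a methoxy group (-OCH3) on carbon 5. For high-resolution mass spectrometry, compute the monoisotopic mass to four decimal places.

Atom tally by fragment:
  CH3 → C:1 H:3
  CH2 → C:1 H:2
  CH2 → C:1 H:2
  CH2 → C:1 H:2
  CH2OCH3 → C:2 H:5 O:1
Element totals:
  C: 6
  H: 14
  O: 1
Molecular formula: C6H14O.
  M = 6(12.0) + 14(1.007825) + 15.994915
    = 72.000000 + 14.109550 + 15.994915 = 102.104465

102.1045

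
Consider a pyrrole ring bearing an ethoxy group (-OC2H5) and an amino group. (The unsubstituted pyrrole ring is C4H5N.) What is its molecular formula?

C6H10N2O

Atom tally by fragment:
  pyrrole ring core → C:4 H:5 N:1
  (− 2 ring H displaced by substituents)
  + OC2H5 → C:2 H:5 O:1
  + NH2 → N:1 H:2
Element totals:
  C: 6
  H: 10
  N: 2
  O: 1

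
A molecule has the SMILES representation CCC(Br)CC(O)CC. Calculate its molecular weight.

Atom tally by fragment:
  CH3 → C:1 H:3
  CH2 → C:1 H:2
  CH(Br) → C:1 H:1 Br:1
  CH2 → C:1 H:2
  CH(OH) → C:1 H:2 O:1
  CH2 → C:1 H:2
  CH3 → C:1 H:3
Element totals:
  C: 7
  H: 15
  Br: 1
  O: 1
Molecular formula: C7H15BrO.
  M = 7(12.011) + 15(1.008) + 79.904 + 15.999
    = 84.077 + 15.120 + 79.904 + 15.999 = 195.100

195.10 g/mol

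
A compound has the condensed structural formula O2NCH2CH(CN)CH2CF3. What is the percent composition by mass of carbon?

Atom tally by fragment:
  O2NCH2 → C:1 H:2 N:1 O:2
  CH(CN) → C:2 H:1 N:1
  CH2CF3 → C:2 H:2 F:3
Element totals:
  C: 5
  H: 5
  F: 3
  N: 2
  O: 2
Molecular formula: C5H5F3N2O2.
Molar mass = 182.101 g/mol.
Mass from C: 5 × 12.011 = 60.055 g/mol.
%C = 60.055 / 182.101 × 100 = 32.98%.

32.98%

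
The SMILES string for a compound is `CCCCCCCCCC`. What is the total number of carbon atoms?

Atom tally by fragment:
  CH3 → C:1 H:3
  CH2 → C:1 H:2
  CH2 → C:1 H:2
  CH2 → C:1 H:2
  CH2 → C:1 H:2
  CH2 → C:1 H:2
  CH2 → C:1 H:2
  CH2 → C:1 H:2
  CH2 → C:1 H:2
  CH3 → C:1 H:3
Element totals:
  C: 10
  H: 22

10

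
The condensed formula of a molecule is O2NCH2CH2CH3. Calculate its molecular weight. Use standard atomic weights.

Atom tally by fragment:
  O2NCH2 → C:1 H:2 N:1 O:2
  CH2 → C:1 H:2
  CH3 → C:1 H:3
Element totals:
  C: 3
  H: 7
  N: 1
  O: 2
Molecular formula: C3H7NO2.
  M = 3(12.011) + 7(1.008) + 14.007 + 2(15.999)
    = 36.033 + 7.056 + 14.007 + 31.998 = 89.094

89.09 g/mol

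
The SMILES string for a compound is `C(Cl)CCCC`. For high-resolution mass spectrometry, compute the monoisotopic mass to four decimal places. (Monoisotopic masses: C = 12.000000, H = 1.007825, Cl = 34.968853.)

Atom tally by fragment:
  ClCH2 → C:1 H:2 Cl:1
  CH2 → C:1 H:2
  CH2 → C:1 H:2
  CH2 → C:1 H:2
  CH3 → C:1 H:3
Element totals:
  C: 5
  H: 11
  Cl: 1
Molecular formula: C5H11Cl.
  M = 5(12.0) + 11(1.007825) + 34.968853
    = 60.000000 + 11.086075 + 34.968853 = 106.054928

106.0549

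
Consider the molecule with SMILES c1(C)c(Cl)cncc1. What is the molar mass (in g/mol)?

127.57 g/mol

Atom tally by fragment:
  pyridine ring core → C:5 H:5 N:1
  (− 2 ring H displaced by substituents)
  + CH3 → C:1 H:3
  + Cl → Cl:1
Element totals:
  C: 6
  H: 6
  Cl: 1
  N: 1
Molecular formula: C6H6ClN.
  M = 6(12.011) + 6(1.008) + 35.45 + 14.007
    = 72.066 + 6.048 + 35.450 + 14.007 = 127.571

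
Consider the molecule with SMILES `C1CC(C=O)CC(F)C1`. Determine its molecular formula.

Atom tally by fragment:
  cyclohexane ring core → C:6 H:12
  (− 2 ring H displaced by substituents)
  + CHO → C:1 H:1 O:1
  + F → F:1
Element totals:
  C: 7
  H: 11
  F: 1
  O: 1

C7H11FO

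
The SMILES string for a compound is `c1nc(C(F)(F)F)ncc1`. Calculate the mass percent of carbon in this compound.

40.55%

Atom tally by fragment:
  pyrimidine ring core → C:4 H:4 N:2
  (− 1 ring H displaced by substituents)
  + CF3 → C:1 F:3
Element totals:
  C: 5
  H: 3
  F: 3
  N: 2
Molecular formula: C5H3F3N2.
Molar mass = 148.087 g/mol.
Mass from C: 5 × 12.011 = 60.055 g/mol.
%C = 60.055 / 148.087 × 100 = 40.55%.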